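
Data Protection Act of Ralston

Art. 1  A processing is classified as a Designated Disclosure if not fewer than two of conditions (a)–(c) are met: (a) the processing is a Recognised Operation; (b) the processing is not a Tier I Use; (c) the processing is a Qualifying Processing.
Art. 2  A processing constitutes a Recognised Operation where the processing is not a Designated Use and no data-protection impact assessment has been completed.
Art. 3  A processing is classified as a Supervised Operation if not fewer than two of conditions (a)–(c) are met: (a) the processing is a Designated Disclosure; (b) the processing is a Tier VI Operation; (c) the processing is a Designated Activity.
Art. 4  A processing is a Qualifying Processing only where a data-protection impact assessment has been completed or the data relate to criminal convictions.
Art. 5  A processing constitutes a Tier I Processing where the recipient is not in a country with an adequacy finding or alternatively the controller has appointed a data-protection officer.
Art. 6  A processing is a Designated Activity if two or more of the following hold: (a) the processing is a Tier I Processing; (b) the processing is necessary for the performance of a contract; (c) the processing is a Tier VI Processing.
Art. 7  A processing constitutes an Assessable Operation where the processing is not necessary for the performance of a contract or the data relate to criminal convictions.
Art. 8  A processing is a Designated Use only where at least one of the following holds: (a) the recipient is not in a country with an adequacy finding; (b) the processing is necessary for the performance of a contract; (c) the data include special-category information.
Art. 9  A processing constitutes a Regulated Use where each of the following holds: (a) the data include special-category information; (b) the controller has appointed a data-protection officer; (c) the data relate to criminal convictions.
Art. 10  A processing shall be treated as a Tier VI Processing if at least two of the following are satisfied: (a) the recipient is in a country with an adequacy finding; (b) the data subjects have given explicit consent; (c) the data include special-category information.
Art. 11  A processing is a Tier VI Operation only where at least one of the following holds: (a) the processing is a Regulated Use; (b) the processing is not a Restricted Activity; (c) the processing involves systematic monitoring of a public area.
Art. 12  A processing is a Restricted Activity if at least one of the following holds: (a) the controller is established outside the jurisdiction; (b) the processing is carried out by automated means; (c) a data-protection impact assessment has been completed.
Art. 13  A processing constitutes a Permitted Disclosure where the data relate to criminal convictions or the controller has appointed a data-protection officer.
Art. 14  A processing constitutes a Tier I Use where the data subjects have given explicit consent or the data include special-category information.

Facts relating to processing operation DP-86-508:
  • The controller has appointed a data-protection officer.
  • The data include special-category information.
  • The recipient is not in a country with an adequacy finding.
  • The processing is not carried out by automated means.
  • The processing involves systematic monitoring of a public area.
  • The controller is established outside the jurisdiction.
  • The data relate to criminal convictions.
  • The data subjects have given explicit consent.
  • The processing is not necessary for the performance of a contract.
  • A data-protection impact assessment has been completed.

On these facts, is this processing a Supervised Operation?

article 8 — Designated Use: [the recipient is not in a country with an adequacy finding? yes] OR [the processing is necessary for the performance of a contract? no] OR [the data include special-category information? yes] → satisfied.
article 2 — Recognised Operation: [not a Designated Use (article 8)? no] AND [no data-protection impact assessment has been completed? no] → not satisfied.
article 14 — Tier I Use: [the data subjects have given explicit consent? yes] OR [the data include special-category information? yes] → satisfied.
article 4 — Qualifying Processing: [a data-protection impact assessment has been completed? yes] OR [the data relate to criminal convictions? yes] → satisfied.
article 1 — Designated Disclosure: Recognised Operation (article 2)? no; not a Tier I Use (article 14)? no; Qualifying Processing (article 4)? yes — 1 of 3 hold (need ≥2) → not satisfied.
article 9 — Regulated Use: [the data include special-category information? yes] AND [the controller has appointed a data-protection officer? yes] AND [the data relate to criminal convictions? yes] → satisfied.
article 12 — Restricted Activity: [the controller is established outside the jurisdiction? yes] OR [the processing is carried out by automated means? no] OR [a data-protection impact assessment has been completed? yes] → satisfied.
article 11 — Tier VI Operation: [Regulated Use (article 9)? yes] OR [not a Restricted Activity (article 12)? no] OR [the processing involves systematic monitoring of a public area? yes] → satisfied.
article 5 — Tier I Processing: [the recipient is not in a country with an adequacy finding? yes] OR [the controller has appointed a data-protection officer? yes] → satisfied.
article 10 — Tier VI Processing: the recipient is in a country with an adequacy finding? no; the data subjects have given explicit consent? yes; the data include special-category information? yes — 2 of 3 hold (need ≥2) → satisfied.
article 6 — Designated Activity: Tier I Processing (article 5)? yes; the processing is necessary for the performance of a contract? no; Tier VI Processing (article 10)? yes — 2 of 3 hold (need ≥2) → satisfied.
article 3 — Supervised Operation: Designated Disclosure (article 1)? no; Tier VI Operation (article 11)? yes; Designated Activity (article 6)? yes — 2 of 3 hold (need ≥2) → satisfied.

Yes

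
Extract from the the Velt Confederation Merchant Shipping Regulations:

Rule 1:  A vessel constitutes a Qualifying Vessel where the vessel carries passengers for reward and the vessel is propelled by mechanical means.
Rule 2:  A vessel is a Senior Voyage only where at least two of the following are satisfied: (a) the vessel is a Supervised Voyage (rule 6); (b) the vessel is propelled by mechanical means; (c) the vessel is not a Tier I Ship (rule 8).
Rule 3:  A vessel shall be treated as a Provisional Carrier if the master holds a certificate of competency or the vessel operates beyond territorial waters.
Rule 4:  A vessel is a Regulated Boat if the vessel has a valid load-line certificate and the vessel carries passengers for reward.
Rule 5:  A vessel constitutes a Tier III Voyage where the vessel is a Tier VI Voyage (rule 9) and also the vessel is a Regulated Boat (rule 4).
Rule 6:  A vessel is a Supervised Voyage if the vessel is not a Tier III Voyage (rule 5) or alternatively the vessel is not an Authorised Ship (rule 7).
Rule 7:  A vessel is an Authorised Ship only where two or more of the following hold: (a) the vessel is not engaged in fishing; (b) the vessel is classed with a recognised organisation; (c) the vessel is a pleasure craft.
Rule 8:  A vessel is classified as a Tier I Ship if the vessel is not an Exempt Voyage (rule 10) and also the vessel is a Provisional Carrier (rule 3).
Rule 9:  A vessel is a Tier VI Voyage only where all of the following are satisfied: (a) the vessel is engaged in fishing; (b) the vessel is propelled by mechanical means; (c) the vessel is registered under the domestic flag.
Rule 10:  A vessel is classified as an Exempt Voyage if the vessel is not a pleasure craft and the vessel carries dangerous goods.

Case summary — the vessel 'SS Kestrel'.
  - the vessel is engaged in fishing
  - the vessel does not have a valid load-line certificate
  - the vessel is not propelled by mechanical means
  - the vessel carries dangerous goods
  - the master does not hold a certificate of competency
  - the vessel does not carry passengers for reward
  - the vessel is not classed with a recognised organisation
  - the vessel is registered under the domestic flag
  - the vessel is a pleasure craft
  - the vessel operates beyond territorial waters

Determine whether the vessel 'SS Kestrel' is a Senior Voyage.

No

rule 9 — Tier VI Voyage: [the vessel is engaged in fishing? yes] AND [the vessel is propelled by mechanical means? no] AND [the vessel is registered under the domestic flag? yes] → not satisfied.
rule 4 — Regulated Boat: [the vessel has a valid load-line certificate? no] AND [the vessel carries passengers for reward? no] → not satisfied.
rule 5 — Tier III Voyage: [Tier VI Voyage (rule 9)? no] AND [Regulated Boat (rule 4)? no] → not satisfied.
rule 7 — Authorised Ship: the vessel is not engaged in fishing? no; the vessel is classed with a recognised organisation? no; the vessel is a pleasure craft? yes — 1 of 3 hold (need ≥2) → not satisfied.
rule 6 — Supervised Voyage: [not a Tier III Voyage (rule 5)? yes] OR [not an Authorised Ship (rule 7)? yes] → satisfied.
rule 10 — Exempt Voyage: [the vessel is not a pleasure craft? no] AND [the vessel carries dangerous goods? yes] → not satisfied.
rule 3 — Provisional Carrier: [the master holds a certificate of competency? no] OR [the vessel operates beyond territorial waters? yes] → satisfied.
rule 8 — Tier I Ship: [not an Exempt Voyage (rule 10)? yes] AND [Provisional Carrier (rule 3)? yes] → satisfied.
rule 2 — Senior Voyage: Supervised Voyage (rule 6)? yes; the vessel is propelled by mechanical means? no; not a Tier I Ship (rule 8)? no — 1 of 3 hold (need ≥2) → not satisfied.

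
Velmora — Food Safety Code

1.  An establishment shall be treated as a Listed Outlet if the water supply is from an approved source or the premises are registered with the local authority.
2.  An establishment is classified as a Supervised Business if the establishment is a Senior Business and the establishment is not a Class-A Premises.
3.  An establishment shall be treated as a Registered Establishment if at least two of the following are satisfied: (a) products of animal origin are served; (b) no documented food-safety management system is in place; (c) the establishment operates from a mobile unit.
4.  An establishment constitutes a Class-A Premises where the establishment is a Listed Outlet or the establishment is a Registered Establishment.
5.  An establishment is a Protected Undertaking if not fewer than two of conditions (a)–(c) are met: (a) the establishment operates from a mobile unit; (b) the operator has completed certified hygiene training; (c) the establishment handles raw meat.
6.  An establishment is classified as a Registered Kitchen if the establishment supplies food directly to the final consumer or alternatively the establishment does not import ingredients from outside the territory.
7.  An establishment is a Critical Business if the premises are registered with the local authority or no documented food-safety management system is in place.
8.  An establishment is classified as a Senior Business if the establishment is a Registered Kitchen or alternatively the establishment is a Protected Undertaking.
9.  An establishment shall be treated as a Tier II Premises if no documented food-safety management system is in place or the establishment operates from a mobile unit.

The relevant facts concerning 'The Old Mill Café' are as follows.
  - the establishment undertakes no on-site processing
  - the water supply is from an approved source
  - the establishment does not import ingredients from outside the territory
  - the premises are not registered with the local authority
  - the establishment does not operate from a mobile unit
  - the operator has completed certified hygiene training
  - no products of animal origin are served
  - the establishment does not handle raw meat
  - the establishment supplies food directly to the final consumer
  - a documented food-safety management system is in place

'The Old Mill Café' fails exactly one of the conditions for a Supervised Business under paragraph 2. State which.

Class-A Premises

paragraph 6 — Registered Kitchen: [the establishment supplies food directly to the final consumer? yes] OR [the establishment does not import ingredients from outside the territory? yes] → satisfied.
paragraph 5 — Protected Undertaking: the establishment operates from a mobile unit? no; the operator has completed certified hygiene training? yes; the establishment handles raw meat? no — 1 of 3 hold (need ≥2) → not satisfied.
paragraph 8 — Senior Business: [Registered Kitchen (paragraph 6)? yes] OR [Protected Undertaking (paragraph 5)? no] → satisfied.
paragraph 1 — Listed Outlet: [the water supply is from an approved source? yes] OR [the premises are registered with the local authority? no] → satisfied.
paragraph 3 — Registered Establishment: products of animal origin are served? no; no documented food-safety management system is in place? no; the establishment operates from a mobile unit? no — 0 of 3 hold (need ≥2) → not satisfied.
paragraph 4 — Class-A Premises: [Listed Outlet (paragraph 1)? yes] OR [Registered Establishment (paragraph 3)? no] → satisfied.
paragraph 2 — Supervised Business: [Senior Business (paragraph 8)? yes] AND [not a Class-A Premises (paragraph 4)? no] → not satisfied.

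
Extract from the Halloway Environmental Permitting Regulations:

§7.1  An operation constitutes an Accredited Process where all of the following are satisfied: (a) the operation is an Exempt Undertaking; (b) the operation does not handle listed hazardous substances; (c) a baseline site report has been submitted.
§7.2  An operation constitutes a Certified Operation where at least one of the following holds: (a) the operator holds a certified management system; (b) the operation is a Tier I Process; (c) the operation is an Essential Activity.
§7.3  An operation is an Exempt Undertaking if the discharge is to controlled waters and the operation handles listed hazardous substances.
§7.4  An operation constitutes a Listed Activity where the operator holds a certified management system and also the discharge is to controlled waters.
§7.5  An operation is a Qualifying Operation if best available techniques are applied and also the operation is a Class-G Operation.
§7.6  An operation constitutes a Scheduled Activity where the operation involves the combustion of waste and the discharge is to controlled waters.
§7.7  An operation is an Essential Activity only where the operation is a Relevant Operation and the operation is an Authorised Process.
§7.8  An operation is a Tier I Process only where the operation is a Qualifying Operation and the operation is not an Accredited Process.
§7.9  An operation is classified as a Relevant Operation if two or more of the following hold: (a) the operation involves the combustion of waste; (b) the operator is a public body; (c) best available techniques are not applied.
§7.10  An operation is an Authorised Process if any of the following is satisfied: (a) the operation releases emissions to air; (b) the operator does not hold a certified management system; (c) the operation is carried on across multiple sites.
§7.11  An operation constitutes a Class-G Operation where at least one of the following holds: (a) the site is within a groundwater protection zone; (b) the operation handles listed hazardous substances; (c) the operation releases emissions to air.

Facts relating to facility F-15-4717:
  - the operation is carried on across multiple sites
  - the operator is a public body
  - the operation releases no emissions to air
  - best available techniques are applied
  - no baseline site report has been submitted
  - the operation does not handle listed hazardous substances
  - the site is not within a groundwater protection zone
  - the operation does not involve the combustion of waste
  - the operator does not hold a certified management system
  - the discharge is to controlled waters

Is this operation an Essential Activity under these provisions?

No

Under §7.9: the operation involves the combustion of waste? no; the operator is a public body? yes; best available techniques are not applied? no — 1 of 3 hold (need ≥2) → not satisfied.
Under §7.10: the operation releases emissions to air? no; or the operator does not hold a certified management system? yes; or the operation is carried on across multiple sites? yes. So the operation is an Authorised Process.
Under §7.7: Relevant Operation (§7.9)? no; and Authorised Process (§7.10)? yes. So the operation is not an Essential Activity.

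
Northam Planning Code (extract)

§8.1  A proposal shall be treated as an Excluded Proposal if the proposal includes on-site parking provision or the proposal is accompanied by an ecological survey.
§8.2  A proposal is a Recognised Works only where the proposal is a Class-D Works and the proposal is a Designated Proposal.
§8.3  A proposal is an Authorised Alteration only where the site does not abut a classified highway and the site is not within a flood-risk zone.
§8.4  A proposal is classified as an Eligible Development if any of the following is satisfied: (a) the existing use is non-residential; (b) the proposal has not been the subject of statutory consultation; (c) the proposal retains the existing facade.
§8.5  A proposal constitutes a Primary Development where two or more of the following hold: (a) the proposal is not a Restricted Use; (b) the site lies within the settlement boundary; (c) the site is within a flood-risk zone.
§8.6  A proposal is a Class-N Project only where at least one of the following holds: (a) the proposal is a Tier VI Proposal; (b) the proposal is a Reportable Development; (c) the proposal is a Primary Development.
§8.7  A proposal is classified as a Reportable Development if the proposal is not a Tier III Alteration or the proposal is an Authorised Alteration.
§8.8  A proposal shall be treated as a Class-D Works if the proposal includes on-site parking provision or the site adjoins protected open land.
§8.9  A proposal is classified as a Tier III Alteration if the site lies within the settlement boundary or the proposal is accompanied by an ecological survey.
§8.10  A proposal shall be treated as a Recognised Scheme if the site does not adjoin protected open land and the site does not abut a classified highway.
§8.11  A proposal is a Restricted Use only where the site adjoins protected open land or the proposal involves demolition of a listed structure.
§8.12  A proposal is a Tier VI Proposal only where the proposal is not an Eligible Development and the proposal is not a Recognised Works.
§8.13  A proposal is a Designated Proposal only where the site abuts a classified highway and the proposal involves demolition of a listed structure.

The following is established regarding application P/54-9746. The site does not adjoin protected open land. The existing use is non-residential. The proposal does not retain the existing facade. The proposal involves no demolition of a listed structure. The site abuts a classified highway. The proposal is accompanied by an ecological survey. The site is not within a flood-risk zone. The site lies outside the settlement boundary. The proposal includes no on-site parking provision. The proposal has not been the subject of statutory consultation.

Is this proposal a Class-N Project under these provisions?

No

Under §8.4: the existing use is non-residential? yes; or the proposal has not been the subject of statutory consultation? yes; or the proposal retains the existing facade? no. So the proposal is an Eligible Development.
Under §8.8: the proposal includes on-site parking provision? no; or the site adjoins protected open land? no. So the proposal is not a Class-D Works.
Under §8.13: the site abuts a classified highway? yes; and the proposal involves demolition of a listed structure? no. So the proposal is not a Designated Proposal.
Under §8.2: Class-D Works (§8.8)? no; and Designated Proposal (§8.13)? no. So the proposal is not a Recognised Works.
Under §8.12: not an Eligible Development (§8.4)? no; and not a Recognised Works (§8.2)? yes. So the proposal is not a Tier VI Proposal.
Under §8.9: the site lies within the settlement boundary? no; or the proposal is accompanied by an ecological survey? yes. So the proposal is a Tier III Alteration.
Under §8.3: the site does not abut a classified highway? no; and the site is not within a flood-risk zone? yes. So the proposal is not an Authorised Alteration.
Under §8.7: not a Tier III Alteration (§8.9)? no; or Authorised Alteration (§8.3)? no. So the proposal is not a Reportable Development.
Under §8.11: the site adjoins protected open land? no; or the proposal involves demolition of a listed structure? no. So the proposal is not a Restricted Use.
Under §8.5: not a Restricted Use (§8.11)? yes; the site lies within the settlement boundary? no; the site is within a flood-risk zone? no — 1 of 3 hold (need ≥2) → not satisfied.
Under §8.6: Tier VI Proposal (§8.12)? no; or Reportable Development (§8.7)? no; or Primary Development (§8.5)? no. So the proposal is not a Class-N Project.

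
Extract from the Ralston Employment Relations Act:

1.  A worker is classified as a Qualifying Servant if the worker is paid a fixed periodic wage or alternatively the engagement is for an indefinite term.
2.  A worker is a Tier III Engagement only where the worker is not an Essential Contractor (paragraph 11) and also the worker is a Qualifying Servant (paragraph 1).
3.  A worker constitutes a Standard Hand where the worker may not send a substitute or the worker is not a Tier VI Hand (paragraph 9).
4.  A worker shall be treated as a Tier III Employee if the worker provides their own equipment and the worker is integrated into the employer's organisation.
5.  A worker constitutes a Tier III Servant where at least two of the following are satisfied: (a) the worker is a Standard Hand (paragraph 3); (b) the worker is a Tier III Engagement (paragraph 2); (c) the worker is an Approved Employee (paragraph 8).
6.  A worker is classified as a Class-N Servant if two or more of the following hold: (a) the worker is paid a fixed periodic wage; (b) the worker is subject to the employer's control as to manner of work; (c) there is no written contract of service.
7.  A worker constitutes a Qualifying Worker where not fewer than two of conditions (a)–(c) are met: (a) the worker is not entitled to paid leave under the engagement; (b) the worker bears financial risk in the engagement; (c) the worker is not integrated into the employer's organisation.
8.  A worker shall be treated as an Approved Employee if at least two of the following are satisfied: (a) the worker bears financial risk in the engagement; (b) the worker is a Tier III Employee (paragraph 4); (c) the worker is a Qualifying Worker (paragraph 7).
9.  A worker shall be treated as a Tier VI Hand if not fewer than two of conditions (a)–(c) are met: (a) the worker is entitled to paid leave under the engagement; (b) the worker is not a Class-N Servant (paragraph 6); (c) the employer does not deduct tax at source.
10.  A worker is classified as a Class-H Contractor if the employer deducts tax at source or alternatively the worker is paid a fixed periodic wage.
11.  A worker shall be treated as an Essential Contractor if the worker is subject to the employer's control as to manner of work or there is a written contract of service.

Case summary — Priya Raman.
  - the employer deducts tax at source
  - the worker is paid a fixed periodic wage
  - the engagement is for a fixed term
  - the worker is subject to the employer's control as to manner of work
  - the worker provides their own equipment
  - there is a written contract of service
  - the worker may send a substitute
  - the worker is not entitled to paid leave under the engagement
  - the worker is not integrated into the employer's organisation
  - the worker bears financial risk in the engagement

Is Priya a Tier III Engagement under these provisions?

paragraph 11 — Essential Contractor: [the worker is subject to the employer's control as to manner of work? yes] OR [there is a written contract of service? yes] → satisfied.
paragraph 1 — Qualifying Servant: [the worker is paid a fixed periodic wage? yes] OR [the engagement is for an indefinite term? no] → satisfied.
paragraph 2 — Tier III Engagement: [not an Essential Contractor (paragraph 11)? no] AND [Qualifying Servant (paragraph 1)? yes] → not satisfied.

No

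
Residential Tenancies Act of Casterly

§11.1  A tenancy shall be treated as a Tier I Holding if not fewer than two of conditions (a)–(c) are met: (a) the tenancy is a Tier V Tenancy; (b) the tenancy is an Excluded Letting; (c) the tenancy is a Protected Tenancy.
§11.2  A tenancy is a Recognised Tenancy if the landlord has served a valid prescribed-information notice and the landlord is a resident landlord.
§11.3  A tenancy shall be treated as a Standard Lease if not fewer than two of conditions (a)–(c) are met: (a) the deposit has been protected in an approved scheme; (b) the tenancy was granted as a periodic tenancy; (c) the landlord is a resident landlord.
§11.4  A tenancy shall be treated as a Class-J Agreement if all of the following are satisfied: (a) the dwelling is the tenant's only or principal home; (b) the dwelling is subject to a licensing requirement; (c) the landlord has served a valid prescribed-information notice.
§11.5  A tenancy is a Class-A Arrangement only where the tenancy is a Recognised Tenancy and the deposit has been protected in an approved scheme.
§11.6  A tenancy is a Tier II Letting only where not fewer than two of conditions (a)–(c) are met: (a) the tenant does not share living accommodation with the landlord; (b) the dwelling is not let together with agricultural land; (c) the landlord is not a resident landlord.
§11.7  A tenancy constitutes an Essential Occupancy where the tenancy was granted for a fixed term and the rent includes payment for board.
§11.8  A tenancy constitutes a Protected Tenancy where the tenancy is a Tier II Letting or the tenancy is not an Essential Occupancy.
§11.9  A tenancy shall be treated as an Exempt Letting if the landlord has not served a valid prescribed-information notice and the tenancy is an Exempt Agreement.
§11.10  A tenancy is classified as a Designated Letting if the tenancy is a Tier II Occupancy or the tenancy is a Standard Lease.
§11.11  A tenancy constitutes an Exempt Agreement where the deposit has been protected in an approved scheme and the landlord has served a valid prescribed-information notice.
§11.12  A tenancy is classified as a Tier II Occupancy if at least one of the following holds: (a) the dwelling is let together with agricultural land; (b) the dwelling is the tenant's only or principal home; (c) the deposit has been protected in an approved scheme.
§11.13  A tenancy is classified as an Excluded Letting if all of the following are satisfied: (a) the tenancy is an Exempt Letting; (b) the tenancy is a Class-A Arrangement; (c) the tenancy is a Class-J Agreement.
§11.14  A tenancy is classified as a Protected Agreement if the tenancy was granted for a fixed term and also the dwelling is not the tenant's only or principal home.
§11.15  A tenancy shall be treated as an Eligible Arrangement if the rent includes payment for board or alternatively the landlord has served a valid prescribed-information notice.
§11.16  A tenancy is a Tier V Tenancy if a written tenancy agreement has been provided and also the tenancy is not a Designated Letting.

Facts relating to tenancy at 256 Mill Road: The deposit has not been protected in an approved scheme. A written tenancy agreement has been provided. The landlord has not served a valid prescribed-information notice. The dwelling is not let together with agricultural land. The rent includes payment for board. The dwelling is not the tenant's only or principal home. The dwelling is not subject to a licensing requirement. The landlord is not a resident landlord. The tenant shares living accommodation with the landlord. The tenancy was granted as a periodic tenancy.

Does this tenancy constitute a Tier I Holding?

§11.12 — Tier II Occupancy: [the dwelling is let together with agricultural land? no] OR [the dwelling is the tenant's only or principal home? no] OR [the deposit has been protected in an approved scheme? no] → not satisfied.
§11.3 — Standard Lease: the deposit has been protected in an approved scheme? no; the tenancy was granted as a periodic tenancy? yes; the landlord is a resident landlord? no — 1 of 3 hold (need ≥2) → not satisfied.
§11.10 — Designated Letting: [Tier II Occupancy (§11.12)? no] OR [Standard Lease (§11.3)? no] → not satisfied.
§11.16 — Tier V Tenancy: [a written tenancy agreement has been provided? yes] AND [not a Designated Letting (§11.10)? yes] → satisfied.
§11.11 — Exempt Agreement: [the deposit has been protected in an approved scheme? no] AND [the landlord has served a valid prescribed-information notice? no] → not satisfied.
§11.9 — Exempt Letting: [the landlord has not served a valid prescribed-information notice? yes] AND [Exempt Agreement (§11.11)? no] → not satisfied.
§11.2 — Recognised Tenancy: [the landlord has served a valid prescribed-information notice? no] AND [the landlord is a resident landlord? no] → not satisfied.
§11.5 — Class-A Arrangement: [Recognised Tenancy (§11.2)? no] AND [the deposit has been protected in an approved scheme? no] → not satisfied.
§11.4 — Class-J Agreement: [the dwelling is the tenant's only or principal home? no] AND [the dwelling is subject to a licensing requirement? no] AND [the landlord has served a valid prescribed-information notice? no] → not satisfied.
§11.13 — Excluded Letting: [Exempt Letting (§11.9)? no] AND [Class-A Arrangement (§11.5)? no] AND [Class-J Agreement (§11.4)? no] → not satisfied.
§11.6 — Tier II Letting: the tenant does not share living accommodation with the landlord? no; the dwelling is not let together with agricultural land? yes; the landlord is not a resident landlord? yes — 2 of 3 hold (need ≥2) → satisfied.
§11.7 — Essential Occupancy: [the tenancy was granted for a fixed term? no] AND [the rent includes payment for board? yes] → not satisfied.
§11.8 — Protected Tenancy: [Tier II Letting (§11.6)? yes] OR [not an Essential Occupancy (§11.7)? yes] → satisfied.
§11.1 — Tier I Holding: Tier V Tenancy (§11.16)? yes; Excluded Letting (§11.13)? no; Protected Tenancy (§11.8)? yes — 2 of 3 hold (need ≥2) → satisfied.

Yes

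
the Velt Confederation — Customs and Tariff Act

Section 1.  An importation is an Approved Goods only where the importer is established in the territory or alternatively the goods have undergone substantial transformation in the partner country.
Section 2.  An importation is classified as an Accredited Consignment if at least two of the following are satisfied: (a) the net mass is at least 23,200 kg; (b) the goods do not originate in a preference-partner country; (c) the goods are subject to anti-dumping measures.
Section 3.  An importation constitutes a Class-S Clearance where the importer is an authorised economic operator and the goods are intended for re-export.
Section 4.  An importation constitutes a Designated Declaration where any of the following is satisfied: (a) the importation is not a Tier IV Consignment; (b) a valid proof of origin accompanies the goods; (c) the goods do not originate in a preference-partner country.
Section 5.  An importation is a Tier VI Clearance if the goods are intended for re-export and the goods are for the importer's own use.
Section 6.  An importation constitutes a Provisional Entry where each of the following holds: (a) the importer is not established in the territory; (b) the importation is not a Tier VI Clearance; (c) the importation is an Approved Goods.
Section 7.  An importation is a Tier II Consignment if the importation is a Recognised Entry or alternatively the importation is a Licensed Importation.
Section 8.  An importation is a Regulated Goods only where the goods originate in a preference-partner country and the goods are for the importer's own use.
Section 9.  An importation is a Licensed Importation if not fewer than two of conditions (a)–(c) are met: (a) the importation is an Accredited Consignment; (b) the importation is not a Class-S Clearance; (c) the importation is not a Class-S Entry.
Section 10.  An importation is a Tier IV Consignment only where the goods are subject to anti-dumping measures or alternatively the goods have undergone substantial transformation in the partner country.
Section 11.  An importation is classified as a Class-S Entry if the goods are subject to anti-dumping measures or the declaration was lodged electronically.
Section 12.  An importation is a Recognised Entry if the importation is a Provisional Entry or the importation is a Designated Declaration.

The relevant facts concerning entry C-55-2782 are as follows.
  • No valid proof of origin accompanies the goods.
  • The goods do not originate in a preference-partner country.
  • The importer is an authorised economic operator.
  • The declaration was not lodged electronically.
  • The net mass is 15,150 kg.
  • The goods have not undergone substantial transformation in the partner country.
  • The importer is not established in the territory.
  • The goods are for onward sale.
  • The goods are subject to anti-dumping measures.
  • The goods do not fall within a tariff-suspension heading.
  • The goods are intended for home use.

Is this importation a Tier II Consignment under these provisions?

Yes

section 5 — Tier VI Clearance: [the goods are intended for re-export? no] AND [the goods are for the importer's own use? no] → not satisfied.
section 1 — Approved Goods: [the importer is established in the territory? no] OR [the goods have undergone substantial transformation in the partner country? no] → not satisfied.
section 6 — Provisional Entry: [the importer is not established in the territory? yes] AND [not a Tier VI Clearance (section 5)? yes] AND [Approved Goods (section 1)? no] → not satisfied.
section 10 — Tier IV Consignment: [the goods are subject to anti-dumping measures? yes] OR [the goods have undergone substantial transformation in the partner country? no] → satisfied.
section 4 — Designated Declaration: [not a Tier IV Consignment (section 10)? no] OR [a valid proof of origin accompanies the goods? no] OR [the goods do not originate in a preference-partner country? yes] → satisfied.
section 12 — Recognised Entry: [Provisional Entry (section 6)? no] OR [Designated Declaration (section 4)? yes] → satisfied.
section 2 — Accredited Consignment: net mass: 15,150 kg ≥ 23,200 kg? no; the goods do not originate in a preference-partner country? yes; the goods are subject to anti-dumping measures? yes — 2 of 3 hold (need ≥2) → satisfied.
section 3 — Class-S Clearance: [the importer is an authorised economic operator? yes] AND [the goods are intended for re-export? no] → not satisfied.
section 11 — Class-S Entry: [the goods are subject to anti-dumping measures? yes] OR [the declaration was lodged electronically? no] → satisfied.
section 9 — Licensed Importation: Accredited Consignment (section 2)? yes; not a Class-S Clearance (section 3)? yes; not a Class-S Entry (section 11)? no — 2 of 3 hold (need ≥2) → satisfied.
section 7 — Tier II Consignment: [Recognised Entry (section 12)? yes] OR [Licensed Importation (section 9)? yes] → satisfied.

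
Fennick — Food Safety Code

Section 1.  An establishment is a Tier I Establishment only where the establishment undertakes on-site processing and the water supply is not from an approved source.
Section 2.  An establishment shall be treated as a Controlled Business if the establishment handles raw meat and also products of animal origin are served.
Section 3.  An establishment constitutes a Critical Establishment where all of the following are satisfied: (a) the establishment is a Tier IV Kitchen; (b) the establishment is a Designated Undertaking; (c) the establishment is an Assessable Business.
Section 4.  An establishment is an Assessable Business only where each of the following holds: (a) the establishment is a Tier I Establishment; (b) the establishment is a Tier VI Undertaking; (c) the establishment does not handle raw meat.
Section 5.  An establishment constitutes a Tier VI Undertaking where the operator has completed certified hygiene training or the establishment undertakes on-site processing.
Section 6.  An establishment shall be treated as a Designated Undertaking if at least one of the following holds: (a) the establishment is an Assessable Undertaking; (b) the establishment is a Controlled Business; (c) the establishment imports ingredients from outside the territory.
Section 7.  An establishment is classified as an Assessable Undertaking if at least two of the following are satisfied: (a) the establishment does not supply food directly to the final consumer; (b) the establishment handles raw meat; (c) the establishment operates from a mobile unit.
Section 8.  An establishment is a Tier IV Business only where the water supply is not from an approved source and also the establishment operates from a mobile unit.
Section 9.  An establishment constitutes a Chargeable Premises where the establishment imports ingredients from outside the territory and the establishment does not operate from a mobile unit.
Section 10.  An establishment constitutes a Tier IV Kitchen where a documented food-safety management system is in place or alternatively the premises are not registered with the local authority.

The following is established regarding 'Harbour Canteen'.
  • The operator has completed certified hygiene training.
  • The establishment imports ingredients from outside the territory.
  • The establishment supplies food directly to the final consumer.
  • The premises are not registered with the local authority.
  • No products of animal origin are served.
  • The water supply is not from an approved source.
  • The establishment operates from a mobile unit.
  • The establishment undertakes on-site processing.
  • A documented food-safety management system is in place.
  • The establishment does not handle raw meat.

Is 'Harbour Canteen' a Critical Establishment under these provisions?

section 10 — Tier IV Kitchen: [a documented food-safety management system is in place? yes] OR [the premises are not registered with the local authority? yes] → satisfied.
section 7 — Assessable Undertaking: the establishment does not supply food directly to the final consumer? no; the establishment handles raw meat? no; the establishment operates from a mobile unit? yes — 1 of 3 hold (need ≥2) → not satisfied.
section 2 — Controlled Business: [the establishment handles raw meat? no] AND [products of animal origin are served? no] → not satisfied.
section 6 — Designated Undertaking: [Assessable Undertaking (section 7)? no] OR [Controlled Business (section 2)? no] OR [the establishment imports ingredients from outside the territory? yes] → satisfied.
section 1 — Tier I Establishment: [the establishment undertakes on-site processing? yes] AND [the water supply is not from an approved source? yes] → satisfied.
section 5 — Tier VI Undertaking: [the operator has completed certified hygiene training? yes] OR [the establishment undertakes on-site processing? yes] → satisfied.
section 4 — Assessable Business: [Tier I Establishment (section 1)? yes] AND [Tier VI Undertaking (section 5)? yes] AND [the establishment does not handle raw meat? yes] → satisfied.
section 3 — Critical Establishment: [Tier IV Kitchen (section 10)? yes] AND [Designated Undertaking (section 6)? yes] AND [Assessable Business (section 4)? yes] → satisfied.

Yes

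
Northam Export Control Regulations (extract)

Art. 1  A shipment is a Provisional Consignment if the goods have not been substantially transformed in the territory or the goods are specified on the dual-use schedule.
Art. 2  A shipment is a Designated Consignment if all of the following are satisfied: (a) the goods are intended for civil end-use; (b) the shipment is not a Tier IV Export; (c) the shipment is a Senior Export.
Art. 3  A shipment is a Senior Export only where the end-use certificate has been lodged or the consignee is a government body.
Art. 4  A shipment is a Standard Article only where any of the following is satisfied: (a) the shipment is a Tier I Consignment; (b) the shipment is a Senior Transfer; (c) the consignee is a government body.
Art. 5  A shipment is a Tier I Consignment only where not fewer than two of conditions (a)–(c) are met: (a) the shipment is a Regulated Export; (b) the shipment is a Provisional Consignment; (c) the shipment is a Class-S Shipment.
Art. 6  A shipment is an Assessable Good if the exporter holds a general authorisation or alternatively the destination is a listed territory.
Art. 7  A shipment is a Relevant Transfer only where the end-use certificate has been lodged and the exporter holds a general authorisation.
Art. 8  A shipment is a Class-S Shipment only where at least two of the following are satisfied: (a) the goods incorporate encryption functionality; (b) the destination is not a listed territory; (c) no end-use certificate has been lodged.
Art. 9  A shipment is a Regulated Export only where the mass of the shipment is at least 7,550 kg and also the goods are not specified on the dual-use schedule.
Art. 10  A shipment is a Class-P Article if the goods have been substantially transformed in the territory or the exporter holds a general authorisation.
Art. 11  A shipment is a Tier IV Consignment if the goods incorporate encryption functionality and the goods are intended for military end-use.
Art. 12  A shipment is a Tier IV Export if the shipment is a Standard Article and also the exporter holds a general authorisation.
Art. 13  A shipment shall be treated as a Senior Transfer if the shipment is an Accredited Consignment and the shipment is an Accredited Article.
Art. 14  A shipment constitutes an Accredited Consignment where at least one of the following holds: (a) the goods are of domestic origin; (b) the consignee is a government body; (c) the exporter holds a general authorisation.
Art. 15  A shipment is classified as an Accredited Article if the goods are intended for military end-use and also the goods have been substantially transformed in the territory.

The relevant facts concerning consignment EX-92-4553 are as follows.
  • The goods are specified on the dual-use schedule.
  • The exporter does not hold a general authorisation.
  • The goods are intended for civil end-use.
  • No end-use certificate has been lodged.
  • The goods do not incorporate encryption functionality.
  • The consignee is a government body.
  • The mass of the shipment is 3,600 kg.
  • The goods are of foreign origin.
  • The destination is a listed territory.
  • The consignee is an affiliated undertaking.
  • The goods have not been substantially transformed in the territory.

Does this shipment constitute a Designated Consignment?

Under article 9: mass of the shipment: 3,600 kg ≥ 7,550 kg? no; and the goods are not specified on the dual-use schedule? no. So the shipment is not a Regulated Export.
Under article 1: the goods have not been substantially transformed in the territory? yes; or the goods are specified on the dual-use schedule? yes. So the shipment is a Provisional Consignment.
Under article 8: the goods incorporate encryption functionality? no; the destination is not a listed territory? no; no end-use certificate has been lodged? yes — 1 of 3 hold (need ≥2) → not satisfied.
Under article 5: Regulated Export (article 9)? no; Provisional Consignment (article 1)? yes; Class-S Shipment (article 8)? no — 1 of 3 hold (need ≥2) → not satisfied.
Under article 14: the goods are of domestic origin? no; or the consignee is a government body? yes; or the exporter holds a general authorisation? no. So the shipment is an Accredited Consignment.
Under article 15: the goods are intended for military end-use? no; and the goods have been substantially transformed in the territory? no. So the shipment is not an Accredited Article.
Under article 13: Accredited Consignment (article 14)? yes; and Accredited Article (article 15)? no. So the shipment is not a Senior Transfer.
Under article 4: Tier I Consignment (article 5)? no; or Senior Transfer (article 13)? no; or the consignee is a government body? yes. So the shipment is a Standard Article.
Under article 12: Standard Article (article 4)? yes; and the exporter holds a general authorisation? no. So the shipment is not a Tier IV Export.
Under article 3: the end-use certificate has been lodged? no; or the consignee is a government body? yes. So the shipment is a Senior Export.
Under article 2: the goods are intended for civil end-use? yes; and not a Tier IV Export (article 12)? yes; and Senior Export (article 3)? yes. So the shipment is a Designated Consignment.

Yes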